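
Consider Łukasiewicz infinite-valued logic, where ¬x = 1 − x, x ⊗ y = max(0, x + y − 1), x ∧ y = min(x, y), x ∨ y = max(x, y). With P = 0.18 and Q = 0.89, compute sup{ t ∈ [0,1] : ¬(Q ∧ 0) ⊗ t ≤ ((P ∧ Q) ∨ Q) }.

Q ∧ 0 = min(0.89, 0.00) = 0.00
¬(Q ∧ 0) = 1 − 0.00 = 1.00
So the left factor is ¬(Q ∧ 0) = 1.00.
P ∧ Q = min(0.18, 0.89) = 0.18
(P ∧ Q) ∨ Q = max(0.18, 0.89) = 0.89
So the right-hand bound is (P ∧ Q) ∨ Q = 0.89.
The residuum of the Łukasiewicz t-norm gives the supremum: min(1, 1 − 1.00 + 0.89).
1 − 1.00 + 0.89 = 0.89, so t = min(1, 0.89) = 0.89.
Check: 1.00 ⊗ 0.89 = max(0, 0.89) = 0.89 ≤ 0.89.

0.89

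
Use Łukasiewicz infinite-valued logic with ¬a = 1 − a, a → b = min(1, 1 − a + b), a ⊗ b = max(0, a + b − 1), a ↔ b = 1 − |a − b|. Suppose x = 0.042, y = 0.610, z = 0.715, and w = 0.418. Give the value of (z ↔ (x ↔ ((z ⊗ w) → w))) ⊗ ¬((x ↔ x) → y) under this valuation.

z ⊗ w = max(0, 0.715 + 0.418 − 1) = max(0, 0.133) = 0.133
(z ⊗ w) → w = min(1, 1 − 0.133 + 0.418) = min(1, 1.285) = 1.000
x ↔ ((z ⊗ w) → w) = 1 − |0.042 − 1.000| = 1 − 0.958 = 0.042
z ↔ (x ↔ ((z ⊗ w) → w)) = 1 − |0.715 − 0.042| = 1 − 0.673 = 0.327
x ↔ x = 1 − |0.042 − 0.042| = 1 − 0.000 = 1.000
(x ↔ x) → y = min(1, 1 − 1.000 + 0.610) = min(1, 0.610) = 0.610
¬((x ↔ x) → y) = 1 − 0.610 = 0.390
(z ↔ (x ↔ ((z ⊗ w) → w))) ⊗ ¬((x ↔ x) → y) = max(0, 0.327 + 0.390 − 1) = max(0, -0.283) = 0.000

0.000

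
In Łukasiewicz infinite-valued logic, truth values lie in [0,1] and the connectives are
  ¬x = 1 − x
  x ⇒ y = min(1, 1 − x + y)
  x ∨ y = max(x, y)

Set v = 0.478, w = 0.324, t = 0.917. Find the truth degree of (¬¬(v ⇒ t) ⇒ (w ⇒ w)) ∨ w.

1.000

v ⇒ t = min(1, 1 − 0.478 + 0.917) = min(1, 1.439) = 1.000
¬(v ⇒ t) = 1 − 1.000 = 0.000
¬¬(v ⇒ t) = 1 − 0.000 = 1.000
w ⇒ w = min(1, 1 − 0.324 + 0.324) = min(1, 1.000) = 1.000
¬¬(v ⇒ t) ⇒ (w ⇒ w) = min(1, 1 − 1.000 + 1.000) = min(1, 1.000) = 1.000
(¬¬(v ⇒ t) ⇒ (w ⇒ w)) ∨ w = max(1.000, 0.324) = 1.000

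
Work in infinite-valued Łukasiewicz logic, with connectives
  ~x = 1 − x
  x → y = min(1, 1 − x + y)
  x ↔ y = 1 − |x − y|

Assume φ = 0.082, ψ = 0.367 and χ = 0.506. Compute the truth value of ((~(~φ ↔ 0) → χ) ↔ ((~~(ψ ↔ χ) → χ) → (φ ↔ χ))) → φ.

~φ = 1 − 0.082 = 0.918
~φ ↔ 0 = 1 − |0.918 − 0.000| = 1 − 0.918 = 0.082
~(~φ ↔ 0) = 1 − 0.082 = 0.918
~(~φ ↔ 0) → χ = min(1, 1 − 0.918 + 0.506) = min(1, 0.588) = 0.588
ψ ↔ χ = 1 − |0.367 − 0.506| = 1 − 0.139 = 0.861
~(ψ ↔ χ) = 1 − 0.861 = 0.139
~~(ψ ↔ χ) = 1 − 0.139 = 0.861
~~(ψ ↔ χ) → χ = min(1, 1 − 0.861 + 0.506) = min(1, 0.645) = 0.645
φ ↔ χ = 1 − |0.082 − 0.506| = 1 − 0.424 = 0.576
(~~(ψ ↔ χ) → χ) → (φ ↔ χ) = min(1, 1 − 0.645 + 0.576) = min(1, 0.931) = 0.931
(~(~φ ↔ 0) → χ) ↔ ((~~(ψ ↔ χ) → χ) → (φ ↔ χ)) = 1 − |0.588 − 0.931| = 1 − 0.343 = 0.657
((~(~φ ↔ 0) → χ) ↔ ((~~(ψ ↔ χ) → χ) → (φ ↔ χ))) → φ = min(1, 1 − 0.657 + 0.082) = min(1, 0.425) = 0.425

0.425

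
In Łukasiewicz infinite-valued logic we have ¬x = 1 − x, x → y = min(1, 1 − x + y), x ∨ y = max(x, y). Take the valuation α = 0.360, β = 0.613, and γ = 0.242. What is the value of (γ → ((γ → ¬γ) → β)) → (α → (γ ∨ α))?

1.000

¬γ = 1 − 0.242 = 0.758
γ → ¬γ = min(1, 1 − 0.242 + 0.758) = min(1, 1.516) = 1.000
(γ → ¬γ) → β = min(1, 1 − 1.000 + 0.613) = min(1, 0.613) = 0.613
γ → ((γ → ¬γ) → β) = min(1, 1 − 0.242 + 0.613) = min(1, 1.371) = 1.000
γ ∨ α = max(0.242, 0.360) = 0.360
α → (γ ∨ α) = min(1, 1 − 0.360 + 0.360) = min(1, 1.000) = 1.000
(γ → ((γ → ¬γ) → β)) → (α → (γ ∨ α)) = min(1, 1 − 1.000 + 1.000) = min(1, 1.000) = 1.000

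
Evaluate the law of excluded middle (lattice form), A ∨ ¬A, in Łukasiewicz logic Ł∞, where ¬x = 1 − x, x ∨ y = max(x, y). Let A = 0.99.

¬A = 1 − 0.99 = 0.01
A ∨ ¬A = max(0.99, 0.01) = 0.99
(The value 0.99 < 1 shows this instance is not satisfied; not a Ł∞-tautology — its value is max(a, 1−a).)

0.99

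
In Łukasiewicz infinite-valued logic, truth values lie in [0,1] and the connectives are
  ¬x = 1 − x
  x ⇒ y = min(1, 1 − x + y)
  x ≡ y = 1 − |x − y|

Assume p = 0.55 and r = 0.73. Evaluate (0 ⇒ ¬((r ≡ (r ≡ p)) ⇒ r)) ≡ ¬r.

r ≡ p = 1 − |0.73 − 0.55| = 1 − 0.18 = 0.82
r ≡ (r ≡ p) = 1 − |0.73 − 0.82| = 1 − 0.09 = 0.91
(r ≡ (r ≡ p)) ⇒ r = min(1, 1 − 0.91 + 0.73) = min(1, 0.82) = 0.82
¬((r ≡ (r ≡ p)) ⇒ r) = 1 − 0.82 = 0.18
0 ⇒ ¬((r ≡ (r ≡ p)) ⇒ r) = min(1, 1 − 0.00 + 0.18) = min(1, 1.18) = 1.00
¬r = 1 − 0.73 = 0.27
(0 ⇒ ¬((r ≡ (r ≡ p)) ⇒ r)) ≡ ¬r = 1 − |1.00 − 0.27| = 1 − 0.73 = 0.27

0.27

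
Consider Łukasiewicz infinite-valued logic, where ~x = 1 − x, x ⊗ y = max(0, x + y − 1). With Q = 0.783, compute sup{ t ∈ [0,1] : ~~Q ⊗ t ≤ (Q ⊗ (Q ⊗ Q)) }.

0.566

~Q = 1 − 0.783 = 0.217
~~Q = 1 − 0.217 = 0.783
So the left factor is ~~Q = 0.783.
Q ⊗ Q = max(0, 0.783 + 0.783 − 1) = max(0, 0.566) = 0.566
Q ⊗ (Q ⊗ Q) = max(0, 0.783 + 0.566 − 1) = max(0, 0.349) = 0.349
So the right-hand bound is Q ⊗ (Q ⊗ Q) = 0.349.
The residuum of the Łukasiewicz t-norm gives the supremum: min(1, 1 − 0.783 + 0.349).
1 − 0.783 + 0.349 = 0.566, so t = min(1, 0.566) = 0.566.
Check: 0.783 ⊗ 0.566 = max(0, 0.349) = 0.349 ≤ 0.349.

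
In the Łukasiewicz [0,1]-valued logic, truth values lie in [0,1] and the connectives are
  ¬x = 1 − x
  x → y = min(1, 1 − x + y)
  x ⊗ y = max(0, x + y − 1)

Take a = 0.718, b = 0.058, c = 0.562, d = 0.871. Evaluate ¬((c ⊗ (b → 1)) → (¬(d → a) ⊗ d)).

0.538

b → 1 = min(1, 1 − 0.058 + 1.000) = min(1, 1.942) = 1.000
c ⊗ (b → 1) = max(0, 0.562 + 1.000 − 1) = max(0, 0.562) = 0.562
d → a = min(1, 1 − 0.871 + 0.718) = min(1, 0.847) = 0.847
¬(d → a) = 1 − 0.847 = 0.153
¬(d → a) ⊗ d = max(0, 0.153 + 0.871 − 1) = max(0, 0.024) = 0.024
(c ⊗ (b → 1)) → (¬(d → a) ⊗ d) = min(1, 1 − 0.562 + 0.024) = min(1, 0.462) = 0.462
¬((c ⊗ (b → 1)) → (¬(d → a) ⊗ d)) = 1 − 0.462 = 0.538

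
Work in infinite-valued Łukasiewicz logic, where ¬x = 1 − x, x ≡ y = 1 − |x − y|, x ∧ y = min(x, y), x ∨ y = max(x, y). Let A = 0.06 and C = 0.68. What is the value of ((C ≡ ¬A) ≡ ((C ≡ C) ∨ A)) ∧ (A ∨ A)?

¬A = 1 − 0.06 = 0.94
C ≡ ¬A = 1 − |0.68 − 0.94| = 1 − 0.26 = 0.74
C ≡ C = 1 − |0.68 − 0.68| = 1 − 0.00 = 1.00
(C ≡ C) ∨ A = max(1.00, 0.06) = 1.00
(C ≡ ¬A) ≡ ((C ≡ C) ∨ A) = 1 − |0.74 − 1.00| = 1 − 0.26 = 0.74
A ∨ A = max(0.06, 0.06) = 0.06
((C ≡ ¬A) ≡ ((C ≡ C) ∨ A)) ∧ (A ∨ A) = min(0.74, 0.06) = 0.06

0.06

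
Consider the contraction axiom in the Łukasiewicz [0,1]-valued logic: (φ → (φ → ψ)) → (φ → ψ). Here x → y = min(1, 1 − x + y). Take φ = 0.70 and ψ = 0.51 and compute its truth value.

φ → ψ = min(1, 1 − 0.70 + 0.51) = min(1, 0.81) = 0.81
φ → (φ → ψ) = min(1, 1 − 0.70 + 0.81) = min(1, 1.11) = 1.00
(φ → (φ → ψ)) → (φ → ψ) = min(1, 1 − 1.00 + 0.81) = min(1, 0.81) = 0.81
(The value 0.81 < 1 shows this instance is not satisfied; fails in Ł∞ (the t-norm is not idempotent).)

0.81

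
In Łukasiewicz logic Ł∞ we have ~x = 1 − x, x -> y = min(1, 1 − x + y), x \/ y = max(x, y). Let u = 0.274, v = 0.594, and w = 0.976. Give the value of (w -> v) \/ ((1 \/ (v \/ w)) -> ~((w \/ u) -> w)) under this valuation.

0.618

w -> v = min(1, 1 − 0.976 + 0.594) = min(1, 0.618) = 0.618
v \/ w = max(0.594, 0.976) = 0.976
1 \/ (v \/ w) = max(1.000, 0.976) = 1.000
w \/ u = max(0.976, 0.274) = 0.976
(w \/ u) -> w = min(1, 1 − 0.976 + 0.976) = min(1, 1.000) = 1.000
~((w \/ u) -> w) = 1 − 1.000 = 0.000
(1 \/ (v \/ w)) -> ~((w \/ u) -> w) = min(1, 1 − 1.000 + 0.000) = min(1, 0.000) = 0.000
(w -> v) \/ ((1 \/ (v \/ w)) -> ~((w \/ u) -> w)) = max(0.618, 0.000) = 0.618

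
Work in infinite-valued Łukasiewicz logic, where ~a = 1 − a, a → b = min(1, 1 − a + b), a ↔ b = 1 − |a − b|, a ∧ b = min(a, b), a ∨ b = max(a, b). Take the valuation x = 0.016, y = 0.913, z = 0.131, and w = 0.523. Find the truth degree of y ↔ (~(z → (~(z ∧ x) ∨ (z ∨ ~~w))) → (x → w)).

z ∧ x = min(0.131, 0.016) = 0.016
~(z ∧ x) = 1 − 0.016 = 0.984
~w = 1 − 0.523 = 0.477
~~w = 1 − 0.477 = 0.523
z ∨ ~~w = max(0.131, 0.523) = 0.523
~(z ∧ x) ∨ (z ∨ ~~w) = max(0.984, 0.523) = 0.984
z → (~(z ∧ x) ∨ (z ∨ ~~w)) = min(1, 1 − 0.131 + 0.984) = min(1, 1.853) = 1.000
~(z → (~(z ∧ x) ∨ (z ∨ ~~w))) = 1 − 1.000 = 0.000
x → w = min(1, 1 − 0.016 + 0.523) = min(1, 1.507) = 1.000
~(z → (~(z ∧ x) ∨ (z ∨ ~~w))) → (x → w) = min(1, 1 − 0.000 + 1.000) = min(1, 2.000) = 1.000
y ↔ (~(z → (~(z ∧ x) ∨ (z ∨ ~~w))) → (x → w)) = 1 − |0.913 − 1.000| = 1 − 0.087 = 0.913

0.913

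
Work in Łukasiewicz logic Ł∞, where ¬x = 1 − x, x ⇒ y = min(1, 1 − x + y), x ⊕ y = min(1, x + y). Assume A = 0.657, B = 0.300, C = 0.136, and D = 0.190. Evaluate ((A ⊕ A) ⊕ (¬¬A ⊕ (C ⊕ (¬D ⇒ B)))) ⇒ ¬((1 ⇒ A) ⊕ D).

0.153

A ⊕ A = min(1, 0.657 + 0.657) = min(1, 1.314) = 1.000
¬A = 1 − 0.657 = 0.343
¬¬A = 1 − 0.343 = 0.657
¬D = 1 − 0.190 = 0.810
¬D ⇒ B = min(1, 1 − 0.810 + 0.300) = min(1, 0.490) = 0.490
C ⊕ (¬D ⇒ B) = min(1, 0.136 + 0.490) = min(1, 0.626) = 0.626
¬¬A ⊕ (C ⊕ (¬D ⇒ B)) = min(1, 0.657 + 0.626) = min(1, 1.283) = 1.000
(A ⊕ A) ⊕ (¬¬A ⊕ (C ⊕ (¬D ⇒ B))) = min(1, 1.000 + 1.000) = min(1, 2.000) = 1.000
1 ⇒ A = min(1, 1 − 1.000 + 0.657) = min(1, 0.657) = 0.657
(1 ⇒ A) ⊕ D = min(1, 0.657 + 0.190) = min(1, 0.847) = 0.847
¬((1 ⇒ A) ⊕ D) = 1 − 0.847 = 0.153
((A ⊕ A) ⊕ (¬¬A ⊕ (C ⊕ (¬D ⇒ B)))) ⇒ ¬((1 ⇒ A) ⊕ D) = min(1, 1 − 1.000 + 0.153) = min(1, 0.153) = 0.153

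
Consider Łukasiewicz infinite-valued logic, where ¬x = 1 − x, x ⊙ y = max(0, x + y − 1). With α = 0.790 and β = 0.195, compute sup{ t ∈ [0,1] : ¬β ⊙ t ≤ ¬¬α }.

¬β = 1 − 0.195 = 0.805
So the left factor is ¬β = 0.805.
¬α = 1 − 0.790 = 0.210
¬¬α = 1 − 0.210 = 0.790
So the right-hand bound is ¬¬α = 0.790.
The residuum of the Łukasiewicz t-norm gives the supremum: min(1, 1 − 0.805 + 0.790).
1 − 0.805 + 0.790 = 0.985, so t = min(1, 0.985) = 0.985.
Check: 0.805 ⊙ 0.985 = max(0, 0.790) = 0.790 ≤ 0.790.

0.985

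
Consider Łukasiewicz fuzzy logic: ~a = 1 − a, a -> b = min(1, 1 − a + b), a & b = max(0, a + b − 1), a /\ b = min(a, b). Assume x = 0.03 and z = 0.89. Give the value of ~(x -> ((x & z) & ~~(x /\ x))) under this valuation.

0.03

x & z = max(0, 0.03 + 0.89 − 1) = max(0, -0.08) = 0.00
x /\ x = min(0.03, 0.03) = 0.03
~(x /\ x) = 1 − 0.03 = 0.97
~~(x /\ x) = 1 − 0.97 = 0.03
(x & z) & ~~(x /\ x) = max(0, 0.00 + 0.03 − 1) = max(0, -0.97) = 0.00
x -> ((x & z) & ~~(x /\ x)) = min(1, 1 − 0.03 + 0.00) = min(1, 0.97) = 0.97
~(x -> ((x & z) & ~~(x /\ x))) = 1 − 0.97 = 0.03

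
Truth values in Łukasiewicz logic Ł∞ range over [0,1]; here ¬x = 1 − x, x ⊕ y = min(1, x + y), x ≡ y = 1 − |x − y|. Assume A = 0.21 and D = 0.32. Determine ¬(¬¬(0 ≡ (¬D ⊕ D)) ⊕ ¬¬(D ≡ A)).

0.11

¬D = 1 − 0.32 = 0.68
¬D ⊕ D = min(1, 0.68 + 0.32) = min(1, 1.00) = 1.00
0 ≡ (¬D ⊕ D) = 1 − |0.00 − 1.00| = 1 − 1.00 = 0.00
¬(0 ≡ (¬D ⊕ D)) = 1 − 0.00 = 1.00
¬¬(0 ≡ (¬D ⊕ D)) = 1 − 1.00 = 0.00
D ≡ A = 1 − |0.32 − 0.21| = 1 − 0.11 = 0.89
¬(D ≡ A) = 1 − 0.89 = 0.11
¬¬(D ≡ A) = 1 − 0.11 = 0.89
¬¬(0 ≡ (¬D ⊕ D)) ⊕ ¬¬(D ≡ A) = min(1, 0.00 + 0.89) = min(1, 0.89) = 0.89
¬(¬¬(0 ≡ (¬D ⊕ D)) ⊕ ¬¬(D ≡ A)) = 1 − 0.89 = 0.11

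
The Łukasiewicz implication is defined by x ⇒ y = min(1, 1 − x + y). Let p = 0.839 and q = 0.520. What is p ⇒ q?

0.681

p ⇒ q = min(1, 1 − 0.839 + 0.520) = min(1, 0.681) = 0.681
For comparison, the Gödel implication (1 if x ≤ y else y) would give 0.520.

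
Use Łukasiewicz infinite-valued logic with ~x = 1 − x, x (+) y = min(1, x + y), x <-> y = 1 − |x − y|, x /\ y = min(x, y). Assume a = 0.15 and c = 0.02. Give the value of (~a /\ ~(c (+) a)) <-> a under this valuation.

~a = 1 − 0.15 = 0.85
c (+) a = min(1, 0.02 + 0.15) = min(1, 0.17) = 0.17
~(c (+) a) = 1 − 0.17 = 0.83
~a /\ ~(c (+) a) = min(0.85, 0.83) = 0.83
(~a /\ ~(c (+) a)) <-> a = 1 − |0.83 − 0.15| = 1 − 0.68 = 0.32

0.32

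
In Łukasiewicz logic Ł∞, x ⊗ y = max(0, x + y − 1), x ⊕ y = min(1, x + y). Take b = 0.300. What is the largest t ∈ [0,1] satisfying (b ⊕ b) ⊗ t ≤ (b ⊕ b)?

b ⊕ b = min(1, 0.300 + 0.300) = min(1, 0.600) = 0.600
So the left factor is b ⊕ b = 0.600.
So the right-hand bound is b ⊕ b = 0.600.
The residuum of the Łukasiewicz t-norm gives the supremum: min(1, 1 − 0.600 + 0.600).
1 − 0.600 + 0.600 = 1.000, so t = min(1, 1.000) = 1.000.
Check: 0.600 ⊗ 1.000 = max(0, 0.600) = 0.600 ≤ 0.600.

1.000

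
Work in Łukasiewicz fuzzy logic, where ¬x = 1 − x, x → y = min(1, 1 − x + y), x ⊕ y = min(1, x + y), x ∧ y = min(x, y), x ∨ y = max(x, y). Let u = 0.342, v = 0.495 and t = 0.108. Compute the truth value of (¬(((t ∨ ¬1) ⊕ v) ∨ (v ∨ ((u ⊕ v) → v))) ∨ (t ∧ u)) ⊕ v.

¬1 = 1 − 1.000 = 0.000
t ∨ ¬1 = max(0.108, 0.000) = 0.108
(t ∨ ¬1) ⊕ v = min(1, 0.108 + 0.495) = min(1, 0.603) = 0.603
u ⊕ v = min(1, 0.342 + 0.495) = min(1, 0.837) = 0.837
(u ⊕ v) → v = min(1, 1 − 0.837 + 0.495) = min(1, 0.658) = 0.658
v ∨ ((u ⊕ v) → v) = max(0.495, 0.658) = 0.658
((t ∨ ¬1) ⊕ v) ∨ (v ∨ ((u ⊕ v) → v)) = max(0.603, 0.658) = 0.658
¬(((t ∨ ¬1) ⊕ v) ∨ (v ∨ ((u ⊕ v) → v))) = 1 − 0.658 = 0.342
t ∧ u = min(0.108, 0.342) = 0.108
¬(((t ∨ ¬1) ⊕ v) ∨ (v ∨ ((u ⊕ v) → v))) ∨ (t ∧ u) = max(0.342, 0.108) = 0.342
(¬(((t ∨ ¬1) ⊕ v) ∨ (v ∨ ((u ⊕ v) → v))) ∨ (t ∧ u)) ⊕ v = min(1, 0.342 + 0.495) = min(1, 0.837) = 0.837

0.837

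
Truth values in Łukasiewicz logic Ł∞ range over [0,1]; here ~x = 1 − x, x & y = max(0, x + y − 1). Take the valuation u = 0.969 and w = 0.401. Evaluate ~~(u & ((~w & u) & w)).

0.000

~w = 1 − 0.401 = 0.599
~w & u = max(0, 0.599 + 0.969 − 1) = max(0, 0.568) = 0.568
(~w & u) & w = max(0, 0.568 + 0.401 − 1) = max(0, -0.031) = 0.000
u & ((~w & u) & w) = max(0, 0.969 + 0.000 − 1) = max(0, -0.031) = 0.000
~(u & ((~w & u) & w)) = 1 − 0.000 = 1.000
~~(u & ((~w & u) & w)) = 1 − 1.000 = 0.000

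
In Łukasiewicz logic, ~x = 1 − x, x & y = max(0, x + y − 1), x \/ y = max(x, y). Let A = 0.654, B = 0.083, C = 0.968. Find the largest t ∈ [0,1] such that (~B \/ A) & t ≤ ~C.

0.115

~B = 1 − 0.083 = 0.917
~B \/ A = max(0.917, 0.654) = 0.917
So the left factor is ~B \/ A = 0.917.
~C = 1 − 0.968 = 0.032
So the right-hand bound is ~C = 0.032.
The residuum of the Łukasiewicz t-norm gives the supremum: min(1, 1 − 0.917 + 0.032).
1 − 0.917 + 0.032 = 0.115, so t = min(1, 0.115) = 0.115.
Check: 0.917 & 0.115 = max(0, 0.032) = 0.032 ≤ 0.032.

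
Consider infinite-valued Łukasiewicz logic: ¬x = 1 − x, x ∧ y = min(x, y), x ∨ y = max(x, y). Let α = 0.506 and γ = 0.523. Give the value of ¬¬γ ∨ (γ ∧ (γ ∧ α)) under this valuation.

¬γ = 1 − 0.523 = 0.477
¬¬γ = 1 − 0.477 = 0.523
γ ∧ α = min(0.523, 0.506) = 0.506
γ ∧ (γ ∧ α) = min(0.523, 0.506) = 0.506
¬¬γ ∨ (γ ∧ (γ ∧ α)) = max(0.523, 0.506) = 0.523

0.523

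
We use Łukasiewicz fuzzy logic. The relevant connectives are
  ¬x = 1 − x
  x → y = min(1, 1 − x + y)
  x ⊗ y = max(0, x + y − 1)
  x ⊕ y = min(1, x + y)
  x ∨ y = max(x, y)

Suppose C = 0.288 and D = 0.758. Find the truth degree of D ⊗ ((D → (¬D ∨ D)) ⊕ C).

¬D = 1 − 0.758 = 0.242
¬D ∨ D = max(0.242, 0.758) = 0.758
D → (¬D ∨ D) = min(1, 1 − 0.758 + 0.758) = min(1, 1.000) = 1.000
(D → (¬D ∨ D)) ⊕ C = min(1, 1.000 + 0.288) = min(1, 1.288) = 1.000
D ⊗ ((D → (¬D ∨ D)) ⊕ C) = max(0, 0.758 + 1.000 − 1) = max(0, 0.758) = 0.758

0.758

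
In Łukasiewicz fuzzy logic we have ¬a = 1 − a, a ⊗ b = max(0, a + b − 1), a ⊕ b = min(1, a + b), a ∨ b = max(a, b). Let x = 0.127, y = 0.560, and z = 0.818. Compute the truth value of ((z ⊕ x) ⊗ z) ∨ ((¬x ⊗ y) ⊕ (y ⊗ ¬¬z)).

z ⊕ x = min(1, 0.818 + 0.127) = min(1, 0.945) = 0.945
(z ⊕ x) ⊗ z = max(0, 0.945 + 0.818 − 1) = max(0, 0.763) = 0.763
¬x = 1 − 0.127 = 0.873
¬x ⊗ y = max(0, 0.873 + 0.560 − 1) = max(0, 0.433) = 0.433
¬z = 1 − 0.818 = 0.182
¬¬z = 1 − 0.182 = 0.818
y ⊗ ¬¬z = max(0, 0.560 + 0.818 − 1) = max(0, 0.378) = 0.378
(¬x ⊗ y) ⊕ (y ⊗ ¬¬z) = min(1, 0.433 + 0.378) = min(1, 0.811) = 0.811
((z ⊕ x) ⊗ z) ∨ ((¬x ⊗ y) ⊕ (y ⊗ ¬¬z)) = max(0.763, 0.811) = 0.811

0.811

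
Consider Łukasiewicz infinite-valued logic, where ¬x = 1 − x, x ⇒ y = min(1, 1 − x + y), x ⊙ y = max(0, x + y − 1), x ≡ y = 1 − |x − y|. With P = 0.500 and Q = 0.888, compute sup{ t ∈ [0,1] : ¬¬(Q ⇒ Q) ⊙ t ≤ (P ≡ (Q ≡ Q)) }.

0.500

Q ⇒ Q = min(1, 1 − 0.888 + 0.888) = min(1, 1.000) = 1.000
¬(Q ⇒ Q) = 1 − 1.000 = 0.000
¬¬(Q ⇒ Q) = 1 − 0.000 = 1.000
So the left factor is ¬¬(Q ⇒ Q) = 1.000.
Q ≡ Q = 1 − |0.888 − 0.888| = 1 − 0.000 = 1.000
P ≡ (Q ≡ Q) = 1 − |0.500 − 1.000| = 1 − 0.500 = 0.500
So the right-hand bound is P ≡ (Q ≡ Q) = 0.500.
The residuum of the Łukasiewicz t-norm gives the supremum: min(1, 1 − 1.000 + 0.500).
1 − 1.000 + 0.500 = 0.500, so t = min(1, 0.500) = 0.500.
Check: 1.000 ⊙ 0.500 = max(0, 0.500) = 0.500 ≤ 0.500.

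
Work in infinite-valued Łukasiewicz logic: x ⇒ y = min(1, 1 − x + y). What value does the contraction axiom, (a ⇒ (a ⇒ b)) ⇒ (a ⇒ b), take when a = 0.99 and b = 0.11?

a ⇒ b = min(1, 1 − 0.99 + 0.11) = min(1, 0.12) = 0.12
a ⇒ (a ⇒ b) = min(1, 1 − 0.99 + 0.12) = min(1, 0.13) = 0.13
(a ⇒ (a ⇒ b)) ⇒ (a ⇒ b) = min(1, 1 − 0.13 + 0.12) = min(1, 0.99) = 0.99
(The value 0.99 < 1 shows this instance is not satisfied; fails in Ł∞ (the t-norm is not idempotent).)

0.99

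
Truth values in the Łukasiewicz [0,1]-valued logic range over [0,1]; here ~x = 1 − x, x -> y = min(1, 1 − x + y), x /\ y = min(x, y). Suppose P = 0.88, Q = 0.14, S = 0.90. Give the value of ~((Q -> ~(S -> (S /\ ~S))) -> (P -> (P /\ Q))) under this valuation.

~S = 1 − 0.90 = 0.10
S /\ ~S = min(0.90, 0.10) = 0.10
S -> (S /\ ~S) = min(1, 1 − 0.90 + 0.10) = min(1, 0.20) = 0.20
~(S -> (S /\ ~S)) = 1 − 0.20 = 0.80
Q -> ~(S -> (S /\ ~S)) = min(1, 1 − 0.14 + 0.80) = min(1, 1.66) = 1.00
P /\ Q = min(0.88, 0.14) = 0.14
P -> (P /\ Q) = min(1, 1 − 0.88 + 0.14) = min(1, 0.26) = 0.26
(Q -> ~(S -> (S /\ ~S))) -> (P -> (P /\ Q)) = min(1, 1 − 1.00 + 0.26) = min(1, 0.26) = 0.26
~((Q -> ~(S -> (S /\ ~S))) -> (P -> (P /\ Q))) = 1 − 0.26 = 0.74

0.74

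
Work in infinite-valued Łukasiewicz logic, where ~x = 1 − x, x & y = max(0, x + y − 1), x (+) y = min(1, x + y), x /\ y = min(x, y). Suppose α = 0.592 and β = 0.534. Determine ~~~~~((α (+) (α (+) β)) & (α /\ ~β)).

0.534

α (+) β = min(1, 0.592 + 0.534) = min(1, 1.126) = 1.000
α (+) (α (+) β) = min(1, 0.592 + 1.000) = min(1, 1.592) = 1.000
~β = 1 − 0.534 = 0.466
α /\ ~β = min(0.592, 0.466) = 0.466
(α (+) (α (+) β)) & (α /\ ~β) = max(0, 1.000 + 0.466 − 1) = max(0, 0.466) = 0.466
~((α (+) (α (+) β)) & (α /\ ~β)) = 1 − 0.466 = 0.534
~~((α (+) (α (+) β)) & (α /\ ~β)) = 1 − 0.534 = 0.466
~~~((α (+) (α (+) β)) & (α /\ ~β)) = 1 − 0.466 = 0.534
~~~~((α (+) (α (+) β)) & (α /\ ~β)) = 1 − 0.534 = 0.466
~~~~~((α (+) (α (+) β)) & (α /\ ~β)) = 1 − 0.466 = 0.534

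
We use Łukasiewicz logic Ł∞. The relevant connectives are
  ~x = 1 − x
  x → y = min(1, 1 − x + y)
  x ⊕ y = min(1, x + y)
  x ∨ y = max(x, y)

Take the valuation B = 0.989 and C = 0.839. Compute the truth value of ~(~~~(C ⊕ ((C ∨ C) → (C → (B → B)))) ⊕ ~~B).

C ∨ C = max(0.839, 0.839) = 0.839
B → B = min(1, 1 − 0.989 + 0.989) = min(1, 1.000) = 1.000
C → (B → B) = min(1, 1 − 0.839 + 1.000) = min(1, 1.161) = 1.000
(C ∨ C) → (C → (B → B)) = min(1, 1 − 0.839 + 1.000) = min(1, 1.161) = 1.000
C ⊕ ((C ∨ C) → (C → (B → B))) = min(1, 0.839 + 1.000) = min(1, 1.839) = 1.000
~(C ⊕ ((C ∨ C) → (C → (B → B)))) = 1 − 1.000 = 0.000
~~(C ⊕ ((C ∨ C) → (C → (B → B)))) = 1 − 0.000 = 1.000
~~~(C ⊕ ((C ∨ C) → (C → (B → B)))) = 1 − 1.000 = 0.000
~B = 1 − 0.989 = 0.011
~~B = 1 − 0.011 = 0.989
~~~(C ⊕ ((C ∨ C) → (C → (B → B)))) ⊕ ~~B = min(1, 0.000 + 0.989) = min(1, 0.989) = 0.989
~(~~~(C ⊕ ((C ∨ C) → (C → (B → B)))) ⊕ ~~B) = 1 − 0.989 = 0.011

0.011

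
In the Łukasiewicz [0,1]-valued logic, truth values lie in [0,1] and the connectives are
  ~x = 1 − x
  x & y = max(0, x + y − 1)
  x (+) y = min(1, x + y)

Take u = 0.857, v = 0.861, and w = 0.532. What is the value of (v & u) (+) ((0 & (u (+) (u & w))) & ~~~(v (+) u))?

0.718

v & u = max(0, 0.861 + 0.857 − 1) = max(0, 0.718) = 0.718
u & w = max(0, 0.857 + 0.532 − 1) = max(0, 0.389) = 0.389
u (+) (u & w) = min(1, 0.857 + 0.389) = min(1, 1.246) = 1.000
0 & (u (+) (u & w)) = max(0, 0.000 + 1.000 − 1) = max(0, 0.000) = 0.000
v (+) u = min(1, 0.861 + 0.857) = min(1, 1.718) = 1.000
~(v (+) u) = 1 − 1.000 = 0.000
~~(v (+) u) = 1 − 0.000 = 1.000
~~~(v (+) u) = 1 − 1.000 = 0.000
(0 & (u (+) (u & w))) & ~~~(v (+) u) = max(0, 0.000 + 0.000 − 1) = max(0, -1.000) = 0.000
(v & u) (+) ((0 & (u (+) (u & w))) & ~~~(v (+) u)) = min(1, 0.718 + 0.000) = min(1, 0.718) = 0.718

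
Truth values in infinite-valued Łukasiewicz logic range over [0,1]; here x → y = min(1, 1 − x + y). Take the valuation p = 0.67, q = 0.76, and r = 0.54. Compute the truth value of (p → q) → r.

0.54

p → q = min(1, 1 − 0.67 + 0.76) = min(1, 1.09) = 1.00
(p → q) → r = min(1, 1 − 1.00 + 0.54) = min(1, 0.54) = 0.54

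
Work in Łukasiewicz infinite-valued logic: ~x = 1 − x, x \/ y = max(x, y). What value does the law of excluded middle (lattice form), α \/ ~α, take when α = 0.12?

0.88

~α = 1 − 0.12 = 0.88
α \/ ~α = max(0.12, 0.88) = 0.88
(The value 0.88 < 1 shows this instance is not satisfied; not a Ł∞-tautology — its value is max(a, 1−a).)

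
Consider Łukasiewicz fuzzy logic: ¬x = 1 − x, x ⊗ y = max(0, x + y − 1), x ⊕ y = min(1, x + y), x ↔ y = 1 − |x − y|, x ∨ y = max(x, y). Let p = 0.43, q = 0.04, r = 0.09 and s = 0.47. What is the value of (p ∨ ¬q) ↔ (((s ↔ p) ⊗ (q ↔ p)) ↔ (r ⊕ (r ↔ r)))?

0.61

¬q = 1 − 0.04 = 0.96
p ∨ ¬q = max(0.43, 0.96) = 0.96
s ↔ p = 1 − |0.47 − 0.43| = 1 − 0.04 = 0.96
q ↔ p = 1 − |0.04 − 0.43| = 1 − 0.39 = 0.61
(s ↔ p) ⊗ (q ↔ p) = max(0, 0.96 + 0.61 − 1) = max(0, 0.57) = 0.57
r ↔ r = 1 − |0.09 − 0.09| = 1 − 0.00 = 1.00
r ⊕ (r ↔ r) = min(1, 0.09 + 1.00) = min(1, 1.09) = 1.00
((s ↔ p) ⊗ (q ↔ p)) ↔ (r ⊕ (r ↔ r)) = 1 − |0.57 − 1.00| = 1 − 0.43 = 0.57
(p ∨ ¬q) ↔ (((s ↔ p) ⊗ (q ↔ p)) ↔ (r ⊕ (r ↔ r))) = 1 − |0.96 − 0.57| = 1 − 0.39 = 0.61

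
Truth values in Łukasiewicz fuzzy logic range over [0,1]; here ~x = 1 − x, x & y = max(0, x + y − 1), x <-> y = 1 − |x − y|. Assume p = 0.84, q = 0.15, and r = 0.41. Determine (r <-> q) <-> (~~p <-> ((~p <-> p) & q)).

r <-> q = 1 − |0.41 − 0.15| = 1 − 0.26 = 0.74
~p = 1 − 0.84 = 0.16
~~p = 1 − 0.16 = 0.84
~p <-> p = 1 − |0.16 − 0.84| = 1 − 0.68 = 0.32
(~p <-> p) & q = max(0, 0.32 + 0.15 − 1) = max(0, -0.53) = 0.00
~~p <-> ((~p <-> p) & q) = 1 − |0.84 − 0.00| = 1 − 0.84 = 0.16
(r <-> q) <-> (~~p <-> ((~p <-> p) & q)) = 1 − |0.74 − 0.16| = 1 − 0.58 = 0.42

0.42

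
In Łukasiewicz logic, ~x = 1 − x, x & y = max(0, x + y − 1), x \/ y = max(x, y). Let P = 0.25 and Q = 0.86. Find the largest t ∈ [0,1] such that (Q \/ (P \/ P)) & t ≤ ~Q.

P \/ P = max(0.25, 0.25) = 0.25
Q \/ (P \/ P) = max(0.86, 0.25) = 0.86
So the left factor is Q \/ (P \/ P) = 0.86.
~Q = 1 − 0.86 = 0.14
So the right-hand bound is ~Q = 0.14.
The residuum of the Łukasiewicz t-norm gives the supremum: min(1, 1 − 0.86 + 0.14).
1 − 0.86 + 0.14 = 0.28, so t = min(1, 0.28) = 0.28.
Check: 0.86 & 0.28 = max(0, 0.14) = 0.14 ≤ 0.14.

0.28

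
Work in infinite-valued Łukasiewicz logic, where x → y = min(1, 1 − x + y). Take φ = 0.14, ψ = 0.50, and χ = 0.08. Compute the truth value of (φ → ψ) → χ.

0.08

φ → ψ = min(1, 1 − 0.14 + 0.50) = min(1, 1.36) = 1.00
(φ → ψ) → χ = min(1, 1 − 1.00 + 0.08) = min(1, 0.08) = 0.08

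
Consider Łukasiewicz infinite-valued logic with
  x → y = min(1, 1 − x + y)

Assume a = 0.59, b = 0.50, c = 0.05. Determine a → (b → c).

b → c = min(1, 1 − 0.50 + 0.05) = min(1, 0.55) = 0.55
a → (b → c) = min(1, 1 − 0.59 + 0.55) = min(1, 0.96) = 0.96

0.96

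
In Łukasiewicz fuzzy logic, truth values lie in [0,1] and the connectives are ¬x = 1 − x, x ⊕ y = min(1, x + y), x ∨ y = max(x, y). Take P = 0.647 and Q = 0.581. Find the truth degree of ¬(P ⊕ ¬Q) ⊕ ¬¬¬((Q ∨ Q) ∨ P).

¬Q = 1 − 0.581 = 0.419
P ⊕ ¬Q = min(1, 0.647 + 0.419) = min(1, 1.066) = 1.000
¬(P ⊕ ¬Q) = 1 − 1.000 = 0.000
Q ∨ Q = max(0.581, 0.581) = 0.581
(Q ∨ Q) ∨ P = max(0.581, 0.647) = 0.647
¬((Q ∨ Q) ∨ P) = 1 − 0.647 = 0.353
¬¬((Q ∨ Q) ∨ P) = 1 − 0.353 = 0.647
¬¬¬((Q ∨ Q) ∨ P) = 1 − 0.647 = 0.353
¬(P ⊕ ¬Q) ⊕ ¬¬¬((Q ∨ Q) ∨ P) = min(1, 0.000 + 0.353) = min(1, 0.353) = 0.353

0.353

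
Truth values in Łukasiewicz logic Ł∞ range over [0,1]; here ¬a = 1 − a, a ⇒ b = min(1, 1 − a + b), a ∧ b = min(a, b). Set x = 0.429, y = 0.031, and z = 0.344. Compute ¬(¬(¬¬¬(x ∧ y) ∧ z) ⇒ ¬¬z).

0.312

x ∧ y = min(0.429, 0.031) = 0.031
¬(x ∧ y) = 1 − 0.031 = 0.969
¬¬(x ∧ y) = 1 − 0.969 = 0.031
¬¬¬(x ∧ y) = 1 − 0.031 = 0.969
¬¬¬(x ∧ y) ∧ z = min(0.969, 0.344) = 0.344
¬(¬¬¬(x ∧ y) ∧ z) = 1 − 0.344 = 0.656
¬z = 1 − 0.344 = 0.656
¬¬z = 1 − 0.656 = 0.344
¬(¬¬¬(x ∧ y) ∧ z) ⇒ ¬¬z = min(1, 1 − 0.656 + 0.344) = min(1, 0.688) = 0.688
¬(¬(¬¬¬(x ∧ y) ∧ z) ⇒ ¬¬z) = 1 − 0.688 = 0.312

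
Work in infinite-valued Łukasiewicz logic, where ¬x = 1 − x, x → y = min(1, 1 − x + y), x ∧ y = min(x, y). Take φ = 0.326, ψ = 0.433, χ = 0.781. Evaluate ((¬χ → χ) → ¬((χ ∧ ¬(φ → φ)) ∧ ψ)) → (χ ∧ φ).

0.326

¬χ = 1 − 0.781 = 0.219
¬χ → χ = min(1, 1 − 0.219 + 0.781) = min(1, 1.562) = 1.000
φ → φ = min(1, 1 − 0.326 + 0.326) = min(1, 1.000) = 1.000
¬(φ → φ) = 1 − 1.000 = 0.000
χ ∧ ¬(φ → φ) = min(0.781, 0.000) = 0.000
(χ ∧ ¬(φ → φ)) ∧ ψ = min(0.000, 0.433) = 0.000
¬((χ ∧ ¬(φ → φ)) ∧ ψ) = 1 − 0.000 = 1.000
(¬χ → χ) → ¬((χ ∧ ¬(φ → φ)) ∧ ψ) = min(1, 1 − 1.000 + 1.000) = min(1, 1.000) = 1.000
χ ∧ φ = min(0.781, 0.326) = 0.326
((¬χ → χ) → ¬((χ ∧ ¬(φ → φ)) ∧ ψ)) → (χ ∧ φ) = min(1, 1 − 1.000 + 0.326) = min(1, 0.326) = 0.326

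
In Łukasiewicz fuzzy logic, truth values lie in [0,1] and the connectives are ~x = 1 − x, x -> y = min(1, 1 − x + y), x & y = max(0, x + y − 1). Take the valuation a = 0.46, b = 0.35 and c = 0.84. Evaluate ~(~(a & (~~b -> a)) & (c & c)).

~b = 1 − 0.35 = 0.65
~~b = 1 − 0.65 = 0.35
~~b -> a = min(1, 1 − 0.35 + 0.46) = min(1, 1.11) = 1.00
a & (~~b -> a) = max(0, 0.46 + 1.00 − 1) = max(0, 0.46) = 0.46
~(a & (~~b -> a)) = 1 − 0.46 = 0.54
c & c = max(0, 0.84 + 0.84 − 1) = max(0, 0.68) = 0.68
~(a & (~~b -> a)) & (c & c) = max(0, 0.54 + 0.68 − 1) = max(0, 0.22) = 0.22
~(~(a & (~~b -> a)) & (c & c)) = 1 − 0.22 = 0.78

0.78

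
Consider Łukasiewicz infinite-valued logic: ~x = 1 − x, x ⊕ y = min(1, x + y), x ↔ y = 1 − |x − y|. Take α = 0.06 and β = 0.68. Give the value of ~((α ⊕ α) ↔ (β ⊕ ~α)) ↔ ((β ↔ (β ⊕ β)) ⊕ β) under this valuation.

0.88

α ⊕ α = min(1, 0.06 + 0.06) = min(1, 0.12) = 0.12
~α = 1 − 0.06 = 0.94
β ⊕ ~α = min(1, 0.68 + 0.94) = min(1, 1.62) = 1.00
(α ⊕ α) ↔ (β ⊕ ~α) = 1 − |0.12 − 1.00| = 1 − 0.88 = 0.12
~((α ⊕ α) ↔ (β ⊕ ~α)) = 1 − 0.12 = 0.88
β ⊕ β = min(1, 0.68 + 0.68) = min(1, 1.36) = 1.00
β ↔ (β ⊕ β) = 1 − |0.68 − 1.00| = 1 − 0.32 = 0.68
(β ↔ (β ⊕ β)) ⊕ β = min(1, 0.68 + 0.68) = min(1, 1.36) = 1.00
~((α ⊕ α) ↔ (β ⊕ ~α)) ↔ ((β ↔ (β ⊕ β)) ⊕ β) = 1 − |0.88 − 1.00| = 1 − 0.12 = 0.88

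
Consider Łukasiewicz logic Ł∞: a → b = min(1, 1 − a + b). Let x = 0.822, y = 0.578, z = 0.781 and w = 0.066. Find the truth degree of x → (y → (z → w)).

0.885

z → w = min(1, 1 − 0.781 + 0.066) = min(1, 0.285) = 0.285
y → (z → w) = min(1, 1 − 0.578 + 0.285) = min(1, 0.707) = 0.707
x → (y → (z → w)) = min(1, 1 − 0.822 + 0.707) = min(1, 0.885) = 0.885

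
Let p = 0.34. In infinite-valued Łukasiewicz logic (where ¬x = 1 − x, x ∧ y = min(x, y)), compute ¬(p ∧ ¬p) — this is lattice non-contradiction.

0.66

¬p = 1 − 0.34 = 0.66
p ∧ ¬p = min(0.34, 0.66) = 0.34
¬(p ∧ ¬p) = 1 − 0.34 = 0.66
(The value 0.66 < 1 shows this instance is not satisfied; not a Ł∞-tautology — its value is 1 − min(a, 1−a).)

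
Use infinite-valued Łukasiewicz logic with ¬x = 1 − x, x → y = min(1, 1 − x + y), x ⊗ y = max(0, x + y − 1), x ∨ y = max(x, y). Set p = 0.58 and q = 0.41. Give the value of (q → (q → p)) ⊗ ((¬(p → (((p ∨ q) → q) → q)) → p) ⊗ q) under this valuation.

0.41

q → p = min(1, 1 − 0.41 + 0.58) = min(1, 1.17) = 1.00
q → (q → p) = min(1, 1 − 0.41 + 1.00) = min(1, 1.59) = 1.00
p ∨ q = max(0.58, 0.41) = 0.58
(p ∨ q) → q = min(1, 1 − 0.58 + 0.41) = min(1, 0.83) = 0.83
((p ∨ q) → q) → q = min(1, 1 − 0.83 + 0.41) = min(1, 0.58) = 0.58
p → (((p ∨ q) → q) → q) = min(1, 1 − 0.58 + 0.58) = min(1, 1.00) = 1.00
¬(p → (((p ∨ q) → q) → q)) = 1 − 1.00 = 0.00
¬(p → (((p ∨ q) → q) → q)) → p = min(1, 1 − 0.00 + 0.58) = min(1, 1.58) = 1.00
(¬(p → (((p ∨ q) → q) → q)) → p) ⊗ q = max(0, 1.00 + 0.41 − 1) = max(0, 0.41) = 0.41
(q → (q → p)) ⊗ ((¬(p → (((p ∨ q) → q) → q)) → p) ⊗ q) = max(0, 1.00 + 0.41 − 1) = max(0, 0.41) = 0.41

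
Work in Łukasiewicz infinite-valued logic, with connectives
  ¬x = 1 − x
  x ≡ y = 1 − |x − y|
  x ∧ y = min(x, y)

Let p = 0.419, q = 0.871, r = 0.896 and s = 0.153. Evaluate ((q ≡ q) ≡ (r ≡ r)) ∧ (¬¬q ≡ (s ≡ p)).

q ≡ q = 1 − |0.871 − 0.871| = 1 − 0.000 = 1.000
r ≡ r = 1 − |0.896 − 0.896| = 1 − 0.000 = 1.000
(q ≡ q) ≡ (r ≡ r) = 1 − |1.000 − 1.000| = 1 − 0.000 = 1.000
¬q = 1 − 0.871 = 0.129
¬¬q = 1 − 0.129 = 0.871
s ≡ p = 1 − |0.153 − 0.419| = 1 − 0.266 = 0.734
¬¬q ≡ (s ≡ p) = 1 − |0.871 − 0.734| = 1 − 0.137 = 0.863
((q ≡ q) ≡ (r ≡ r)) ∧ (¬¬q ≡ (s ≡ p)) = min(1.000, 0.863) = 0.863

0.863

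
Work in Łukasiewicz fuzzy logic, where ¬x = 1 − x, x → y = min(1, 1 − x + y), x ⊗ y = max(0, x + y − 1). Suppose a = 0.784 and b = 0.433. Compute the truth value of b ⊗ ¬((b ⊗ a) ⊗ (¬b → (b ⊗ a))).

b ⊗ a = max(0, 0.433 + 0.784 − 1) = max(0, 0.217) = 0.217
¬b = 1 − 0.433 = 0.567
¬b → (b ⊗ a) = min(1, 1 − 0.567 + 0.217) = min(1, 0.650) = 0.650
(b ⊗ a) ⊗ (¬b → (b ⊗ a)) = max(0, 0.217 + 0.650 − 1) = max(0, -0.133) = 0.000
¬((b ⊗ a) ⊗ (¬b → (b ⊗ a))) = 1 − 0.000 = 1.000
b ⊗ ¬((b ⊗ a) ⊗ (¬b → (b ⊗ a))) = max(0, 0.433 + 1.000 − 1) = max(0, 0.433) = 0.433

0.433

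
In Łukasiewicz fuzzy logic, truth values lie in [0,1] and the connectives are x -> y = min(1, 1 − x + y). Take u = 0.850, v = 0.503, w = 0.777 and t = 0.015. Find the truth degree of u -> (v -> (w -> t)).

w -> t = min(1, 1 − 0.777 + 0.015) = min(1, 0.238) = 0.238
v -> (w -> t) = min(1, 1 − 0.503 + 0.238) = min(1, 0.735) = 0.735
u -> (v -> (w -> t)) = min(1, 1 − 0.850 + 0.735) = min(1, 0.885) = 0.885

0.885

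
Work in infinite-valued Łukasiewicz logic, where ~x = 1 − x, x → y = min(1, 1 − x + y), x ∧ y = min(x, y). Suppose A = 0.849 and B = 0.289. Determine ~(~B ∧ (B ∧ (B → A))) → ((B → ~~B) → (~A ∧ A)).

0.440

~B = 1 − 0.289 = 0.711
B → A = min(1, 1 − 0.289 + 0.849) = min(1, 1.560) = 1.000
B ∧ (B → A) = min(0.289, 1.000) = 0.289
~B ∧ (B ∧ (B → A)) = min(0.711, 0.289) = 0.289
~(~B ∧ (B ∧ (B → A))) = 1 − 0.289 = 0.711
~~B = 1 − 0.711 = 0.289
B → ~~B = min(1, 1 − 0.289 + 0.289) = min(1, 1.000) = 1.000
~A = 1 − 0.849 = 0.151
~A ∧ A = min(0.151, 0.849) = 0.151
(B → ~~B) → (~A ∧ A) = min(1, 1 − 1.000 + 0.151) = min(1, 0.151) = 0.151
~(~B ∧ (B ∧ (B → A))) → ((B → ~~B) → (~A ∧ A)) = min(1, 1 − 0.711 + 0.151) = min(1, 0.440) = 0.440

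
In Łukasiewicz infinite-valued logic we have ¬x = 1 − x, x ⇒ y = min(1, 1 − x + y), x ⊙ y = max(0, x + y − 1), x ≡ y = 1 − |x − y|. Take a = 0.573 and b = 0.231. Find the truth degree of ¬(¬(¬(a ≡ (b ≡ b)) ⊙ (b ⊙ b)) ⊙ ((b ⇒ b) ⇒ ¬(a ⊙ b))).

b ≡ b = 1 − |0.231 − 0.231| = 1 − 0.000 = 1.000
a ≡ (b ≡ b) = 1 − |0.573 − 1.000| = 1 − 0.427 = 0.573
¬(a ≡ (b ≡ b)) = 1 − 0.573 = 0.427
b ⊙ b = max(0, 0.231 + 0.231 − 1) = max(0, -0.538) = 0.000
¬(a ≡ (b ≡ b)) ⊙ (b ⊙ b) = max(0, 0.427 + 0.000 − 1) = max(0, -0.573) = 0.000
¬(¬(a ≡ (b ≡ b)) ⊙ (b ⊙ b)) = 1 − 0.000 = 1.000
b ⇒ b = min(1, 1 − 0.231 + 0.231) = min(1, 1.000) = 1.000
a ⊙ b = max(0, 0.573 + 0.231 − 1) = max(0, -0.196) = 0.000
¬(a ⊙ b) = 1 − 0.000 = 1.000
(b ⇒ b) ⇒ ¬(a ⊙ b) = min(1, 1 − 1.000 + 1.000) = min(1, 1.000) = 1.000
¬(¬(a ≡ (b ≡ b)) ⊙ (b ⊙ b)) ⊙ ((b ⇒ b) ⇒ ¬(a ⊙ b)) = max(0, 1.000 + 1.000 − 1) = max(0, 1.000) = 1.000
¬(¬(¬(a ≡ (b ≡ b)) ⊙ (b ⊙ b)) ⊙ ((b ⇒ b) ⇒ ¬(a ⊙ b))) = 1 − 1.000 = 0.000

0.000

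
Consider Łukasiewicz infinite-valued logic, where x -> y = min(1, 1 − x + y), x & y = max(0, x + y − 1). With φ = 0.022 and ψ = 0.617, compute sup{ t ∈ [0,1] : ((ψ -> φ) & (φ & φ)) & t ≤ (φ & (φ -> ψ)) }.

1.000

ψ -> φ = min(1, 1 − 0.617 + 0.022) = min(1, 0.405) = 0.405
φ & φ = max(0, 0.022 + 0.022 − 1) = max(0, -0.956) = 0.000
(ψ -> φ) & (φ & φ) = max(0, 0.405 + 0.000 − 1) = max(0, -0.595) = 0.000
So the left factor is (ψ -> φ) & (φ & φ) = 0.000.
φ -> ψ = min(1, 1 − 0.022 + 0.617) = min(1, 1.595) = 1.000
φ & (φ -> ψ) = max(0, 0.022 + 1.000 − 1) = max(0, 0.022) = 0.022
So the right-hand bound is φ & (φ -> ψ) = 0.022.
The residuum of the Łukasiewicz t-norm gives the supremum: min(1, 1 − 0.000 + 0.022).
1 − 0.000 + 0.022 = 1.022, so t = min(1, 1.022) = 1.000.
Check: 0.000 & 1.000 = max(0, 0.000) = 0.000 ≤ 0.022.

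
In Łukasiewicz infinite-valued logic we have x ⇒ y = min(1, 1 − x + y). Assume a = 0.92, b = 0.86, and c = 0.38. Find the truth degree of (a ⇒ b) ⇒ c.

0.44

a ⇒ b = min(1, 1 − 0.92 + 0.86) = min(1, 0.94) = 0.94
(a ⇒ b) ⇒ c = min(1, 1 − 0.94 + 0.38) = min(1, 0.44) = 0.44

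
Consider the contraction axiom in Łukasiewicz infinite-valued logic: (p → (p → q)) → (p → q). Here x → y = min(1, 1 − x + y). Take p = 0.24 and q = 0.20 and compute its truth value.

p → q = min(1, 1 − 0.24 + 0.20) = min(1, 0.96) = 0.96
p → (p → q) = min(1, 1 − 0.24 + 0.96) = min(1, 1.72) = 1.00
(p → (p → q)) → (p → q) = min(1, 1 − 1.00 + 0.96) = min(1, 0.96) = 0.96
(The value 0.96 < 1 shows this instance is not satisfied; fails in Ł∞ (the t-norm is not idempotent).)

0.96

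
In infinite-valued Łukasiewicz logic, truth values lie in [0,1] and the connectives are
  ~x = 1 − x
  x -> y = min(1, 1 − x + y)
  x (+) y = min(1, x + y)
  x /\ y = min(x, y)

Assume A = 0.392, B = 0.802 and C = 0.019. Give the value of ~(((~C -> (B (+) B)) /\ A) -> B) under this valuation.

0.000

~C = 1 − 0.019 = 0.981
B (+) B = min(1, 0.802 + 0.802) = min(1, 1.604) = 1.000
~C -> (B (+) B) = min(1, 1 − 0.981 + 1.000) = min(1, 1.019) = 1.000
(~C -> (B (+) B)) /\ A = min(1.000, 0.392) = 0.392
((~C -> (B (+) B)) /\ A) -> B = min(1, 1 − 0.392 + 0.802) = min(1, 1.410) = 1.000
~(((~C -> (B (+) B)) /\ A) -> B) = 1 − 1.000 = 0.000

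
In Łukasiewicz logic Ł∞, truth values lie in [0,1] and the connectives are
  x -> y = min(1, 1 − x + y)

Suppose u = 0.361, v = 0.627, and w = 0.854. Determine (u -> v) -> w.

u -> v = min(1, 1 − 0.361 + 0.627) = min(1, 1.266) = 1.000
(u -> v) -> w = min(1, 1 − 1.000 + 0.854) = min(1, 0.854) = 0.854

0.854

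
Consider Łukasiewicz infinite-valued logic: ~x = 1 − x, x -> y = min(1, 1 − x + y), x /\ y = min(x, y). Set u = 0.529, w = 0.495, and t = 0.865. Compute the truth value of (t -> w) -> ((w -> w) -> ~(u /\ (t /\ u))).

0.841

t -> w = min(1, 1 − 0.865 + 0.495) = min(1, 0.630) = 0.630
w -> w = min(1, 1 − 0.495 + 0.495) = min(1, 1.000) = 1.000
t /\ u = min(0.865, 0.529) = 0.529
u /\ (t /\ u) = min(0.529, 0.529) = 0.529
~(u /\ (t /\ u)) = 1 − 0.529 = 0.471
(w -> w) -> ~(u /\ (t /\ u)) = min(1, 1 − 1.000 + 0.471) = min(1, 0.471) = 0.471
(t -> w) -> ((w -> w) -> ~(u /\ (t /\ u))) = min(1, 1 − 0.630 + 0.471) = min(1, 0.841) = 0.841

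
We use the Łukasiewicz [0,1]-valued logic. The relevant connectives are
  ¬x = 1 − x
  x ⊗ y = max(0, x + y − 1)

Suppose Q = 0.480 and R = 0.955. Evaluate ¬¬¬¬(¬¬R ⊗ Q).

¬R = 1 − 0.955 = 0.045
¬¬R = 1 − 0.045 = 0.955
¬¬R ⊗ Q = max(0, 0.955 + 0.480 − 1) = max(0, 0.435) = 0.435
¬(¬¬R ⊗ Q) = 1 − 0.435 = 0.565
¬¬(¬¬R ⊗ Q) = 1 − 0.565 = 0.435
¬¬¬(¬¬R ⊗ Q) = 1 − 0.435 = 0.565
¬¬¬¬(¬¬R ⊗ Q) = 1 − 0.565 = 0.435

0.435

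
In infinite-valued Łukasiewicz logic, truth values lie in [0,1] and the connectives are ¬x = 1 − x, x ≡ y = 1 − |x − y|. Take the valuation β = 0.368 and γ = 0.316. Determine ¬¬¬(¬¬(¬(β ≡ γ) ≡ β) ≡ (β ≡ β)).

0.316

β ≡ γ = 1 − |0.368 − 0.316| = 1 − 0.052 = 0.948
¬(β ≡ γ) = 1 − 0.948 = 0.052
¬(β ≡ γ) ≡ β = 1 − |0.052 − 0.368| = 1 − 0.316 = 0.684
¬(¬(β ≡ γ) ≡ β) = 1 − 0.684 = 0.316
¬¬(¬(β ≡ γ) ≡ β) = 1 − 0.316 = 0.684
β ≡ β = 1 − |0.368 − 0.368| = 1 − 0.000 = 1.000
¬¬(¬(β ≡ γ) ≡ β) ≡ (β ≡ β) = 1 − |0.684 − 1.000| = 1 − 0.316 = 0.684
¬(¬¬(¬(β ≡ γ) ≡ β) ≡ (β ≡ β)) = 1 − 0.684 = 0.316
¬¬(¬¬(¬(β ≡ γ) ≡ β) ≡ (β ≡ β)) = 1 − 0.316 = 0.684
¬¬¬(¬¬(¬(β ≡ γ) ≡ β) ≡ (β ≡ β)) = 1 − 0.684 = 0.316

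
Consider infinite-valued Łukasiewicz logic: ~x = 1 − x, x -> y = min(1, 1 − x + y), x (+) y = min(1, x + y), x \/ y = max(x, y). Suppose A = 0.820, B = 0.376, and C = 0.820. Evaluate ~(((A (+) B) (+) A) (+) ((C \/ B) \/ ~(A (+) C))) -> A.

A (+) B = min(1, 0.820 + 0.376) = min(1, 1.196) = 1.000
(A (+) B) (+) A = min(1, 1.000 + 0.820) = min(1, 1.820) = 1.000
C \/ B = max(0.820, 0.376) = 0.820
A (+) C = min(1, 0.820 + 0.820) = min(1, 1.640) = 1.000
~(A (+) C) = 1 − 1.000 = 0.000
(C \/ B) \/ ~(A (+) C) = max(0.820, 0.000) = 0.820
((A (+) B) (+) A) (+) ((C \/ B) \/ ~(A (+) C)) = min(1, 1.000 + 0.820) = min(1, 1.820) = 1.000
~(((A (+) B) (+) A) (+) ((C \/ B) \/ ~(A (+) C))) = 1 − 1.000 = 0.000
~(((A (+) B) (+) A) (+) ((C \/ B) \/ ~(A (+) C))) -> A = min(1, 1 − 0.000 + 0.820) = min(1, 1.820) = 1.000

1.000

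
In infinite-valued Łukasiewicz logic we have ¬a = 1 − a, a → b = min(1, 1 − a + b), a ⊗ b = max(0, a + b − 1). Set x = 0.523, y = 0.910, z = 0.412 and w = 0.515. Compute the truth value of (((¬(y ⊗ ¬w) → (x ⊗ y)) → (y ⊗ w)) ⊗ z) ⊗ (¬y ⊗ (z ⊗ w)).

¬w = 1 − 0.515 = 0.485
y ⊗ ¬w = max(0, 0.910 + 0.485 − 1) = max(0, 0.395) = 0.395
¬(y ⊗ ¬w) = 1 − 0.395 = 0.605
x ⊗ y = max(0, 0.523 + 0.910 − 1) = max(0, 0.433) = 0.433
¬(y ⊗ ¬w) → (x ⊗ y) = min(1, 1 − 0.605 + 0.433) = min(1, 0.828) = 0.828
y ⊗ w = max(0, 0.910 + 0.515 − 1) = max(0, 0.425) = 0.425
(¬(y ⊗ ¬w) → (x ⊗ y)) → (y ⊗ w) = min(1, 1 − 0.828 + 0.425) = min(1, 0.597) = 0.597
((¬(y ⊗ ¬w) → (x ⊗ y)) → (y ⊗ w)) ⊗ z = max(0, 0.597 + 0.412 − 1) = max(0, 0.009) = 0.009
¬y = 1 − 0.910 = 0.090
z ⊗ w = max(0, 0.412 + 0.515 − 1) = max(0, -0.073) = 0.000
¬y ⊗ (z ⊗ w) = max(0, 0.090 + 0.000 − 1) = max(0, -0.910) = 0.000
(((¬(y ⊗ ¬w) → (x ⊗ y)) → (y ⊗ w)) ⊗ z) ⊗ (¬y ⊗ (z ⊗ w)) = max(0, 0.009 + 0.000 − 1) = max(0, -0.991) = 0.000

0.000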